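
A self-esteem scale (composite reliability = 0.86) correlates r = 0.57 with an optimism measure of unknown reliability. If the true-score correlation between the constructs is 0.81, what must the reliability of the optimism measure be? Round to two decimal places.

0.58

r_true = r_obs / √(r_xx · r_yy) ⇒ 0.81 = 0.57 / √(0.86 · r_yy).
√(0.86 · r_yy) = 0.57 / 0.81 = 0.7037; 0.86 · r_yy = 0.4952; r_yy = 0.4952 / 0.86 ≈ 0.58.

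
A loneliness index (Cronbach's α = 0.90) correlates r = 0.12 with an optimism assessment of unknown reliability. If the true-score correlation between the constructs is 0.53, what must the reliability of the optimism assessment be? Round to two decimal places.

r_true = r_obs / √(r_xx · r_yy) ⇒ 0.53 = 0.12 / √(0.90 · r_yy).
√(0.90 · r_yy) = 0.12 / 0.53 = 0.2264; 0.90 · r_yy = 0.0513; r_yy = 0.0513 / 0.90 ≈ 0.06.

0.06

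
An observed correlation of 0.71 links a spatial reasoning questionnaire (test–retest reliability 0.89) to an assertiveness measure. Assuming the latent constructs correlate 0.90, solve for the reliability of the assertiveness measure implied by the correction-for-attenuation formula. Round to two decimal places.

r_true = r_obs / √(r_xx · r_yy) ⇒ 0.90 = 0.71 / √(0.89 · r_yy).
√(0.89 · r_yy) = 0.71 / 0.90 = 0.7889; 0.89 · r_yy = 0.6224; r_yy = 0.6224 / 0.89 ≈ 0.70.

0.70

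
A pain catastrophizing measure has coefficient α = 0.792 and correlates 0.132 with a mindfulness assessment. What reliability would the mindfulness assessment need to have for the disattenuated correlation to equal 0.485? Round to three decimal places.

0.094

r_true = r_obs / √(r_xx · r_yy) ⇒ 0.485 = 0.132 / √(0.792 · r_yy).
√(0.792 · r_yy) = 0.132 / 0.485 = 0.2722; 0.792 · r_yy = 0.0741; r_yy = 0.0741 / 0.792 ≈ 0.094.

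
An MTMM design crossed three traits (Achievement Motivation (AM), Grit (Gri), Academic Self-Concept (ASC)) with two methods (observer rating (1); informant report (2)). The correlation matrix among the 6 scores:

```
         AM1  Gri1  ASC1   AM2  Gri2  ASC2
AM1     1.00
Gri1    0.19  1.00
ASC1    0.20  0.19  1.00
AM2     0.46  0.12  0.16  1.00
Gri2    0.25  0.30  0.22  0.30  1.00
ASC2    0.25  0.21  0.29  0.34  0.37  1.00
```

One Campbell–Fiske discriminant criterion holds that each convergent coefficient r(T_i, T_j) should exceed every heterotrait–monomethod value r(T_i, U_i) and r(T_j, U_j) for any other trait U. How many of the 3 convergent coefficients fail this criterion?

Checking each validity diagonal entry against its comparison values:
AM (methods 1·2): 0.46 vs {0.19, 0.30, 0.20, 0.34} → pass.
Gri (methods 1·2): 0.30 vs {0.19, 0.30, 0.19, 0.37} → fail.
ASC (methods 1·2): 0.29 vs {0.20, 0.34, 0.19, 0.37} → fail.
2 of 3 fail.

2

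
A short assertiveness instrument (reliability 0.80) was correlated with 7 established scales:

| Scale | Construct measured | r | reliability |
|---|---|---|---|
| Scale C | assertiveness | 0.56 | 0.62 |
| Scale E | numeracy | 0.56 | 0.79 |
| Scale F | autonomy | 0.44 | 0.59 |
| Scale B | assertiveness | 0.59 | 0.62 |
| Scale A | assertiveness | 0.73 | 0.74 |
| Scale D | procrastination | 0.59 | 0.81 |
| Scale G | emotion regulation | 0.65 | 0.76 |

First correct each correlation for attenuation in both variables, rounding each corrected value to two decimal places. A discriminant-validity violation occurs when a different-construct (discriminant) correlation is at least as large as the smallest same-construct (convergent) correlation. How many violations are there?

1

Disattenuated r (r / √(r_scale · r_new)):
  Scale C (conv): 0.56 / √(0.62·0.80) = 0.80
  Scale E (disc): 0.56 / √(0.79·0.80) = 0.70
  Scale F (disc): 0.44 / √(0.59·0.80) = 0.64
  Scale B (conv): 0.59 / √(0.62·0.80) = 0.84
  Scale A (conv): 0.73 / √(0.74·0.80) = 0.95
  Scale D (disc): 0.59 / √(0.81·0.80) = 0.73
  Scale G (disc): 0.65 / √(0.76·0.80) = 0.83
Smallest convergent = 0.80. Discriminant values: 0.70, 0.64, 0.73, 0.83; count ≥ 0.80 → 1.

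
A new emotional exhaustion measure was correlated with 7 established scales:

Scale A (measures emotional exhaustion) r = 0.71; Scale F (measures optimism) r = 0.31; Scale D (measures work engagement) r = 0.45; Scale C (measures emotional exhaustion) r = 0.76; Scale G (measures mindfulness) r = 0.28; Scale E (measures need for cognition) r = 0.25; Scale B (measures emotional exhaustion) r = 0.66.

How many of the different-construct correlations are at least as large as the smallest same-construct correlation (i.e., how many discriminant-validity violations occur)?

Convergent (same construct = emotional exhaustion): Scale A, Scale C, Scale B.
Smallest convergent = 0.66. Discriminant values: 0.31, 0.45, 0.28, 0.25; count ≥ 0.66 → 0.

0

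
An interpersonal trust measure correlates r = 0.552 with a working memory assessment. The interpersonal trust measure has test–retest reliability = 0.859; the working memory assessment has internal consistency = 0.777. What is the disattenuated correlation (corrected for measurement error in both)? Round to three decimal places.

0.676

r_true = r_obs / √(r_xx · r_yy) = 0.552 / √(0.859 × 0.777) = 0.552 / √0.667443 = 0.552 / 0.8170 ≈ 0.676.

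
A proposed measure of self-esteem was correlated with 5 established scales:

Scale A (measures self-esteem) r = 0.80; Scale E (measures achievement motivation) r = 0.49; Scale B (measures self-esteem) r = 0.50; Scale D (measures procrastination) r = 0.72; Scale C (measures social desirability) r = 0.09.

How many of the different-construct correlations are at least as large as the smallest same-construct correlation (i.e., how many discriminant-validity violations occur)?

Convergent (same construct = self-esteem): Scale A, Scale B.
Smallest convergent = 0.50. Discriminant values: 0.49, 0.72, 0.09; count ≥ 0.50 → 1.

1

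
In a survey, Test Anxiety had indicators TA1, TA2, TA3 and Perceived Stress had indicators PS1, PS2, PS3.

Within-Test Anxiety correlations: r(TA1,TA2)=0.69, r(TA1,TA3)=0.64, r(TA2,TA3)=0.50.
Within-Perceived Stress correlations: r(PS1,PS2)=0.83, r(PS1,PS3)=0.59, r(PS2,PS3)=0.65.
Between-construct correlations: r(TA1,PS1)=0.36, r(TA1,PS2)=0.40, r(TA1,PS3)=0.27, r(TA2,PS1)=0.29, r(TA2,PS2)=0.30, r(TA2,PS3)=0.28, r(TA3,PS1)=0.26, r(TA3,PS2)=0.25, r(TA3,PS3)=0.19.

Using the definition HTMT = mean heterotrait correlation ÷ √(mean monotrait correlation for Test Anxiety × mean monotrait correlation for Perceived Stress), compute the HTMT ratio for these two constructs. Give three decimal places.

Mean heterotrait r = 2.60/9 = 0.2889.
Mean within-TA = 1.83/3 = 0.6100; mean within-PS = 2.07/3 = 0.6900.
Geometric mean = √(0.6100 × 0.6900) = 0.6488.
HTMT = 0.2889 / 0.6488 = 0.445.

0.445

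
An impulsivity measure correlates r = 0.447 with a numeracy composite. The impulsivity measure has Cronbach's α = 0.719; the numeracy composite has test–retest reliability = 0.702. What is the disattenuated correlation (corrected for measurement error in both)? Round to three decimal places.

r_true = r_obs / √(r_xx · r_yy) = 0.447 / √(0.719 × 0.702) = 0.447 / √0.504738 = 0.447 / 0.7104 ≈ 0.629.

0.629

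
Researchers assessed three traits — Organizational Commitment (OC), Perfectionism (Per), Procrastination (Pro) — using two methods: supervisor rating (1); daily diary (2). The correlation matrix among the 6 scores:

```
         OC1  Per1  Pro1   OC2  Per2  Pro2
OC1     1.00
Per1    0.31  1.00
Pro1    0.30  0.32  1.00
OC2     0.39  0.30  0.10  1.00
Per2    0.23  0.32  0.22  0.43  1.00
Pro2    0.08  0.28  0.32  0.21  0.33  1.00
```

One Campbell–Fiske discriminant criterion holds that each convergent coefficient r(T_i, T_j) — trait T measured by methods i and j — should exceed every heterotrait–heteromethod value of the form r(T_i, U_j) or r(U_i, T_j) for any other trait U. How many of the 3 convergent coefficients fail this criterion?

0

Checking each validity diagonal entry against its comparison values:
OC (methods 1·2): 0.39 vs {0.23, 0.30, 0.08, 0.10} → pass.
Per (methods 1·2): 0.32 vs {0.30, 0.23, 0.28, 0.22} → pass.
Pro (methods 1·2): 0.32 vs {0.10, 0.08, 0.22, 0.28} → pass.
0 of 3 fail.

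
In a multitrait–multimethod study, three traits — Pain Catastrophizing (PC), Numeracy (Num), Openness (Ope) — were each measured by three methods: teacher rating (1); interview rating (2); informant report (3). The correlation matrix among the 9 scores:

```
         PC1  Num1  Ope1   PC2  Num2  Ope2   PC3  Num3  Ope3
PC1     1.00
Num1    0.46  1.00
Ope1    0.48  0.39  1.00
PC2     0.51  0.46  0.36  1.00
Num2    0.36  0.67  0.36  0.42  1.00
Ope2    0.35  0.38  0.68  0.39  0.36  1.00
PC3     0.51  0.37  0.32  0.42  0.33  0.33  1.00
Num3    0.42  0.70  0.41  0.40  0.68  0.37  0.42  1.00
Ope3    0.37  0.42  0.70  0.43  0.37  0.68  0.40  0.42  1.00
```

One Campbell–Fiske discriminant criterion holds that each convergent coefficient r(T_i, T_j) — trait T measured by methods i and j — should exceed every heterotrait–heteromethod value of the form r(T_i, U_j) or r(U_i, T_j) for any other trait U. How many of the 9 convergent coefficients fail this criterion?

Convergent coefficients and their comparison sets:
PC (methods 1·2): 0.51 vs {0.36, 0.46, 0.35, 0.36} → pass.
PC (methods 1·3): 0.51 vs {0.42, 0.37, 0.37, 0.32} → pass.
PC (methods 2·3): 0.42 vs {0.40, 0.33, 0.43, 0.33} → fail.
Num (methods 1·2): 0.67 vs {0.46, 0.36, 0.38, 0.36} → pass.
Num (methods 1·3): 0.70 vs {0.37, 0.42, 0.42, 0.41} → pass.
Num (methods 2·3): 0.68 vs {0.33, 0.40, 0.37, 0.37} → pass.
Ope (methods 1·2): 0.68 vs {0.36, 0.35, 0.36, 0.38} → pass.
Ope (methods 1·3): 0.70 vs {0.32, 0.37, 0.41, 0.42} → pass.
Ope (methods 2·3): 0.68 vs {0.33, 0.43, 0.37, 0.37} → pass.
1 of 9 fail.

1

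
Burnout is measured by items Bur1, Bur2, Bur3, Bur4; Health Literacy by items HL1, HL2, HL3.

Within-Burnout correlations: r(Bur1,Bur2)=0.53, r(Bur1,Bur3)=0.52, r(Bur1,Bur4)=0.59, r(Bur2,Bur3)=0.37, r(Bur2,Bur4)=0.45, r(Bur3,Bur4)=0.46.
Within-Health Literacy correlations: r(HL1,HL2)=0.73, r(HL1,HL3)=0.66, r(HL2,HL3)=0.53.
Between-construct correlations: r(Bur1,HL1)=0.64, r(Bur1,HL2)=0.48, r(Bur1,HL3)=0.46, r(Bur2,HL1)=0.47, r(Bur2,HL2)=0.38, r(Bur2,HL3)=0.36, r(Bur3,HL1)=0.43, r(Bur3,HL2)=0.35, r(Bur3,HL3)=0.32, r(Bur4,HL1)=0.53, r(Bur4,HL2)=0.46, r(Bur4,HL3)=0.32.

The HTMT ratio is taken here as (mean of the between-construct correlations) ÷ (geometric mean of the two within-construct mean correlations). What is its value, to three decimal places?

0.776

Mean heterotrait r = 5.20/12 = 0.4333.
Mean within-Bur = 2.92/6 = 0.4867; mean within-HL = 1.92/3 = 0.6400.
Geometric mean = √(0.4867 × 0.6400) = 0.5581.
HTMT = 0.4333 / 0.5581 = 0.776.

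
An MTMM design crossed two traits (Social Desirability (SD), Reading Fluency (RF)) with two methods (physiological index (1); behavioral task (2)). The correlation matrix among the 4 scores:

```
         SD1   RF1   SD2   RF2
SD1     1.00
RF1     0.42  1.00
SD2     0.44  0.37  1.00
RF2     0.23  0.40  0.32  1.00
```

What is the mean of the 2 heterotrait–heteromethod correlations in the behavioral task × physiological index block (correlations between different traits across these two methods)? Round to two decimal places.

0.30

HTHM values (method 2 × method 1): 0.37, 0.23; mean = 0.60/2 = 0.30.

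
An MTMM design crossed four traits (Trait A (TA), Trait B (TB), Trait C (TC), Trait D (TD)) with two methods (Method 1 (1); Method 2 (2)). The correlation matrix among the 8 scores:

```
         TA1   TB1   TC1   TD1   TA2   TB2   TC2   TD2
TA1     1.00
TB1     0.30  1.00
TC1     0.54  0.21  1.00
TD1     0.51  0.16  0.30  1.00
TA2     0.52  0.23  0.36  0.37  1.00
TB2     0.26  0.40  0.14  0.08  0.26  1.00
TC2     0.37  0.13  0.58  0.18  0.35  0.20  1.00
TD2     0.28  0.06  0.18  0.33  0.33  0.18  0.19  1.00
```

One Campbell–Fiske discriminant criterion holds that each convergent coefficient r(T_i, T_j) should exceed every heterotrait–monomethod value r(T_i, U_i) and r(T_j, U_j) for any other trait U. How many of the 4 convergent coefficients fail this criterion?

Convergent coefficients and their comparison sets:
TA (methods 1·2): 0.52 vs {0.30, 0.26, 0.54, 0.35, 0.51, 0.33} → fail.
TB (methods 1·2): 0.40 vs {0.30, 0.26, 0.21, 0.20, 0.16, 0.18} → pass.
TC (methods 1·2): 0.58 vs {0.54, 0.35, 0.21, 0.20, 0.30, 0.19} → pass.
TD (methods 1·2): 0.33 vs {0.51, 0.33, 0.16, 0.18, 0.30, 0.19} → fail.
2 of 4 fail.

2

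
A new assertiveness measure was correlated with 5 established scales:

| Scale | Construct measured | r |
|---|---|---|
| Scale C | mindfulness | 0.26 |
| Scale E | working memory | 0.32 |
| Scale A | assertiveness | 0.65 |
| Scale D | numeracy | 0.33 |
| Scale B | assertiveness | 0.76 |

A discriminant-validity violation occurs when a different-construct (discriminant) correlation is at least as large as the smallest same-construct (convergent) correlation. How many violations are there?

Convergent (same construct = assertiveness): Scale A, Scale B.
Smallest convergent = 0.65. Discriminant values: 0.26, 0.32, 0.33; count ≥ 0.65 → 0.

0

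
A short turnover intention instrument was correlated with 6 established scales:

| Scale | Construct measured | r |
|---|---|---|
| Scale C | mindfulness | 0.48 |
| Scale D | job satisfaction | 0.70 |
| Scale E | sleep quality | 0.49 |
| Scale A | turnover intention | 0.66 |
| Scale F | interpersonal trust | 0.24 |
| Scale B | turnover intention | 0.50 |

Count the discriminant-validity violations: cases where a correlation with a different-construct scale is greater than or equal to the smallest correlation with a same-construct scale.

1

Convergent (same construct = turnover intention): Scale A, Scale B.
Smallest convergent = 0.50. Discriminant values: 0.48, 0.70, 0.49, 0.24; count ≥ 0.50 → 1.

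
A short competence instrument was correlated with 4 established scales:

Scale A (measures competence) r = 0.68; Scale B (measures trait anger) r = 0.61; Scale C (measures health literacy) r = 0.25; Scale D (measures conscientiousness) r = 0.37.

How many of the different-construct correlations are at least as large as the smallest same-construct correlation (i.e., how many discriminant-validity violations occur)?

Convergent (same construct = competence): Scale A.
Smallest convergent = 0.68. Discriminant values: 0.61, 0.25, 0.37; count ≥ 0.68 → 0.

0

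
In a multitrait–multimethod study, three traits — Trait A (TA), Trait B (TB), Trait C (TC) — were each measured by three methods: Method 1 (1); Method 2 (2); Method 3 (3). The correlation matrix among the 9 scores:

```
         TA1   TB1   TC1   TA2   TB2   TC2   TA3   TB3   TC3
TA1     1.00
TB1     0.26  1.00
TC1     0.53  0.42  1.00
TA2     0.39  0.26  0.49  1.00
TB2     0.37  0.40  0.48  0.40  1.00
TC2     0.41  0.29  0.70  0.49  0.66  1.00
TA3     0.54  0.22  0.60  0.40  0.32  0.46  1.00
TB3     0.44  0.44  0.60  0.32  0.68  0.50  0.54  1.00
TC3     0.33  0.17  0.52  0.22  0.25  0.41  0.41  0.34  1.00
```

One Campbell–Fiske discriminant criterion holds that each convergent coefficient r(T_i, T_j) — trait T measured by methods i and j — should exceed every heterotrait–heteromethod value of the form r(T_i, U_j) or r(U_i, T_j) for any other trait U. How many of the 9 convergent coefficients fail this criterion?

7

Checking each validity diagonal entry against its comparison values:
TA (methods 1·2): 0.39 vs {0.37, 0.26, 0.41, 0.49} → fail.
TA (methods 1·3): 0.54 vs {0.44, 0.22, 0.33, 0.60} → fail.
TA (methods 2·3): 0.40 vs {0.32, 0.32, 0.22, 0.46} → fail.
TB (methods 1·2): 0.40 vs {0.26, 0.37, 0.29, 0.48} → fail.
TB (methods 1·3): 0.44 vs {0.22, 0.44, 0.17, 0.60} → fail.
TB (methods 2·3): 0.68 vs {0.32, 0.32, 0.25, 0.50} → pass.
TC (methods 1·2): 0.70 vs {0.49, 0.41, 0.48, 0.29} → pass.
TC (methods 1·3): 0.52 vs {0.60, 0.33, 0.60, 0.17} → fail.
TC (methods 2·3): 0.41 vs {0.46, 0.22, 0.50, 0.25} → fail.
7 of 9 fail.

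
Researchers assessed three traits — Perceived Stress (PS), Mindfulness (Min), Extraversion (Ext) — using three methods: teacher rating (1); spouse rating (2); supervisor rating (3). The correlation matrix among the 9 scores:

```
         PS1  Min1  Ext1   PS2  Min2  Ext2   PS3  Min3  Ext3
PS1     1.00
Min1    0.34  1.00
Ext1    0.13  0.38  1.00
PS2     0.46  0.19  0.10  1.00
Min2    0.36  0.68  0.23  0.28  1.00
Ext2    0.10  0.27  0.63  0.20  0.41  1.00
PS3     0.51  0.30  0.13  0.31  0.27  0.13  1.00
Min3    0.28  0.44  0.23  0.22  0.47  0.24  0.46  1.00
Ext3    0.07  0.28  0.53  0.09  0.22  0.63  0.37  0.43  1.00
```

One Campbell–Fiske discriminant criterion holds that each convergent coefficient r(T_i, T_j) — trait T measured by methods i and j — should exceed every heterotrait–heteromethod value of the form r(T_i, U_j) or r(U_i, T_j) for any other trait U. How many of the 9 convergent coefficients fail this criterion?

Checking each validity diagonal entry against its comparison values:
PS (methods 1·2): 0.46 vs {0.36, 0.19, 0.10, 0.10} → pass.
PS (methods 1·3): 0.51 vs {0.28, 0.30, 0.07, 0.13} → pass.
PS (methods 2·3): 0.31 vs {0.22, 0.27, 0.09, 0.13} → pass.
Min (methods 1·2): 0.68 vs {0.19, 0.36, 0.27, 0.23} → pass.
Min (methods 1·3): 0.44 vs {0.30, 0.28, 0.28, 0.23} → pass.
Min (methods 2·3): 0.47 vs {0.27, 0.22, 0.22, 0.24} → pass.
Ext (methods 1·2): 0.63 vs {0.10, 0.10, 0.23, 0.27} → pass.
Ext (methods 1·3): 0.53 vs {0.13, 0.07, 0.23, 0.28} → pass.
Ext (methods 2·3): 0.63 vs {0.13, 0.09, 0.24, 0.22} → pass.
0 of 9 fail.

0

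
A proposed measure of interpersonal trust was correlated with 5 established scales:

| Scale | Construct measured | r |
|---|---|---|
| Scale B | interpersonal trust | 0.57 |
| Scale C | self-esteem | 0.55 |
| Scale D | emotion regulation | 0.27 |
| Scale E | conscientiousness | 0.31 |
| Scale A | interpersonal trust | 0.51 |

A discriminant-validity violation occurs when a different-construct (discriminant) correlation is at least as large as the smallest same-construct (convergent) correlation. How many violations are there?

1

Convergent (same construct = interpersonal trust): Scale B, Scale A.
Smallest convergent = 0.51. Discriminant values: 0.55, 0.27, 0.31; count ≥ 0.51 → 1.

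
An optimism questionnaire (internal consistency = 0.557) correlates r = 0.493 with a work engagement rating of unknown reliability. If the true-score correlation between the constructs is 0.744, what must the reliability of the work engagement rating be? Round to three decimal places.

0.788

r_true = r_obs / √(r_xx · r_yy) ⇒ 0.744 = 0.493 / √(0.557 · r_yy).
√(0.557 · r_yy) = 0.493 / 0.744 = 0.6626; 0.557 · r_yy = 0.4390; r_yy = 0.4390 / 0.557 ≈ 0.788.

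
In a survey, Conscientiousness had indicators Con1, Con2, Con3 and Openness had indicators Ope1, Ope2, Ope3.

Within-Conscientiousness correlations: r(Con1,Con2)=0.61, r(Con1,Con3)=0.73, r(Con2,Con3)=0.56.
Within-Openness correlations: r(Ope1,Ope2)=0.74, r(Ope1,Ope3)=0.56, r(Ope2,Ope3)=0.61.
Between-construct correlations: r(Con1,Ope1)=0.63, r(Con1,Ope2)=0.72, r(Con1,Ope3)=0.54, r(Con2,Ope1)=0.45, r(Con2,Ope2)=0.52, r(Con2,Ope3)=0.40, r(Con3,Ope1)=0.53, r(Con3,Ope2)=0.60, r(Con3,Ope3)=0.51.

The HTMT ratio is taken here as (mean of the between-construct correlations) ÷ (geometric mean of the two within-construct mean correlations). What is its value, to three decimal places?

Between-construct mean = 4.90/9 = 0.5444.
Mean within-Con = 1.90/3 = 0.6333; mean within-Ope = 1.91/3 = 0.6367.
Geometric mean = √(0.6333 × 0.6367) = 0.6350.
HTMT = 0.5444 / 0.6350 = 0.857.

0.857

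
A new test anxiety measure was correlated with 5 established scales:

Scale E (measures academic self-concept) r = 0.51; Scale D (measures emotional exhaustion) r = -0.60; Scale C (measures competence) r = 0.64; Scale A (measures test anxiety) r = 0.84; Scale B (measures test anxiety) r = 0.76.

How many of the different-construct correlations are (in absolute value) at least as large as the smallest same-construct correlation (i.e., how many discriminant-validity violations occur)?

0

Convergent (same construct = test anxiety): Scale A, Scale B.
Smallest convergent = 0.76. Discriminant |r|: 0.51, 0.60, 0.64; count ≥ 0.76 → 0.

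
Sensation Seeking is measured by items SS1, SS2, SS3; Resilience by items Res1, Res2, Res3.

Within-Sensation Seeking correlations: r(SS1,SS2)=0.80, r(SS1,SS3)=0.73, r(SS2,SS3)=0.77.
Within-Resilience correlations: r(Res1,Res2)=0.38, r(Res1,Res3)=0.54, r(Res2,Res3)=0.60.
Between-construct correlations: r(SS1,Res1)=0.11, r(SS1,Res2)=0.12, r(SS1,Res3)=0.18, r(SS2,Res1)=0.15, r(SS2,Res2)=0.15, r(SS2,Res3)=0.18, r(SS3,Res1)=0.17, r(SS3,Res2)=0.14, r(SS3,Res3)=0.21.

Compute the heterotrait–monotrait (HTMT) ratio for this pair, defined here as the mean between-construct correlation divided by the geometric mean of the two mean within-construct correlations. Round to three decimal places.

0.251

Mean between = 1.41/9 = 0.1567.
Mean within-SS = 2.30/3 = 0.7667; mean within-Res = 1.52/3 = 0.5067.
Geometric mean = √(0.7667 × 0.5067) = 0.6233.
HTMT = 0.1567 / 0.6233 = 0.251.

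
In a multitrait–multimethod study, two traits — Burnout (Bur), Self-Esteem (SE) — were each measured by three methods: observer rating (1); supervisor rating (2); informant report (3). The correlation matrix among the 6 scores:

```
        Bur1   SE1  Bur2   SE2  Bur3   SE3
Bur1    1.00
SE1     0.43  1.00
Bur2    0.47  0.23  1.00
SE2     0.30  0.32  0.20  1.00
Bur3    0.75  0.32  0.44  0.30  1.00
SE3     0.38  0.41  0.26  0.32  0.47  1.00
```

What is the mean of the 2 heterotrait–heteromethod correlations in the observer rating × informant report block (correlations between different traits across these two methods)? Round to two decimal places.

HTHM values (method 1 × method 3): 0.38, 0.32; mean = 0.70/2 = 0.35.

0.35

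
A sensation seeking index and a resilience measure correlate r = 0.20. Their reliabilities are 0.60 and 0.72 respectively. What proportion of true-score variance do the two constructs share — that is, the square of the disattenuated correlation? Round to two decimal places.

0.09

Disattenuated r = 0.20 / √(0.60 × 0.72) = 0.20 / 0.6573 = 0.3043.
Shared true-score variance = 0.3043² = 0.0926 ≈ 0.09.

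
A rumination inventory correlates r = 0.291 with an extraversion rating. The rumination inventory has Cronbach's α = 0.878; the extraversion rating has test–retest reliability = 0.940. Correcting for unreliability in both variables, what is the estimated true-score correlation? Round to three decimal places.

r_true = r_obs / √(r_xx · r_yy) = 0.291 / √(0.878 × 0.940) = 0.291 / √0.825320 = 0.291 / 0.9085 ≈ 0.320.

0.320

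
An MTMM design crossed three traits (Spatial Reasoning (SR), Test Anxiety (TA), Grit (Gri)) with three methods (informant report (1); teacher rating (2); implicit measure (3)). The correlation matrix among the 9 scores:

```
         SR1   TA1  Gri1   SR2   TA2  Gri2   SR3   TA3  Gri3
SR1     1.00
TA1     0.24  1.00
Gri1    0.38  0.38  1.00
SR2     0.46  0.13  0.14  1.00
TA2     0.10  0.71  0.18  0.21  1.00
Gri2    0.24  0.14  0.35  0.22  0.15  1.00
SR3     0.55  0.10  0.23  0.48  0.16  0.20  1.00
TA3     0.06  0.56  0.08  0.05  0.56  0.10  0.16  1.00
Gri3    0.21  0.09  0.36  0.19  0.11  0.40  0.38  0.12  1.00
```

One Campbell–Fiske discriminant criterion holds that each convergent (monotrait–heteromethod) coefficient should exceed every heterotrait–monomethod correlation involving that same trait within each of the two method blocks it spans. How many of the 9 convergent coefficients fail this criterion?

2

Convergent coefficients and their comparison sets:
SR (methods 1·2): 0.46 vs {0.24, 0.21, 0.38, 0.22} → pass.
SR (methods 1·3): 0.55 vs {0.24, 0.16, 0.38, 0.38} → pass.
SR (methods 2·3): 0.48 vs {0.21, 0.16, 0.22, 0.38} → pass.
TA (methods 1·2): 0.71 vs {0.24, 0.21, 0.38, 0.15} → pass.
TA (methods 1·3): 0.56 vs {0.24, 0.16, 0.38, 0.12} → pass.
TA (methods 2·3): 0.56 vs {0.21, 0.16, 0.15, 0.12} → pass.
Gri (methods 1·2): 0.35 vs {0.38, 0.22, 0.38, 0.15} → fail.
Gri (methods 1·3): 0.36 vs {0.38, 0.38, 0.38, 0.12} → fail.
Gri (methods 2·3): 0.40 vs {0.22, 0.38, 0.15, 0.12} → pass.
2 of 9 fail.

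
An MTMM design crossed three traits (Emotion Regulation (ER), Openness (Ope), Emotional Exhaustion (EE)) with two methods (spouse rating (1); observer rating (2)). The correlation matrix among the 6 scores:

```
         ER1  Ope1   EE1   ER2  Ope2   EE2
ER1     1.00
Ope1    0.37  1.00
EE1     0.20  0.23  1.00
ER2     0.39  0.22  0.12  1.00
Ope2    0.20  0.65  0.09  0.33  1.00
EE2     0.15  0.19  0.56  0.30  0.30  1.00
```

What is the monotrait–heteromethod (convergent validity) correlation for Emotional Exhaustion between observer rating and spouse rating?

Same trait (EE), different methods: r(EE2, EE1) = 0.56.

0.56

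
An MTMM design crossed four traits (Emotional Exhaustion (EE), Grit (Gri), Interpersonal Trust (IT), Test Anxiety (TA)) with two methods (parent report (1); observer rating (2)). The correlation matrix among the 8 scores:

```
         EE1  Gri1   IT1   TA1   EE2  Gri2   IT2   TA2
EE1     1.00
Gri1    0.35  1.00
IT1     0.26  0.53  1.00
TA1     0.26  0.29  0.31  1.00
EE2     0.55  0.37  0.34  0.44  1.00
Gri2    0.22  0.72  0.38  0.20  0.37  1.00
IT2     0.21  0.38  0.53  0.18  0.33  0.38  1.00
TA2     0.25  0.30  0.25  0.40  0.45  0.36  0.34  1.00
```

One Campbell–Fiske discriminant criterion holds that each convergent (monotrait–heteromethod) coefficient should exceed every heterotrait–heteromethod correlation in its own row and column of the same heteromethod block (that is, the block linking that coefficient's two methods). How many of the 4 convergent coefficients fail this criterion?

1

Each convergent coefficient versus the relevant comparison correlations:
EE (methods 1·2): 0.55 vs {0.22, 0.37, 0.21, 0.34, 0.25, 0.44} → pass.
Gri (methods 1·2): 0.72 vs {0.37, 0.22, 0.38, 0.38, 0.30, 0.20} → pass.
IT (methods 1·2): 0.53 vs {0.34, 0.21, 0.38, 0.38, 0.25, 0.18} → pass.
TA (methods 1·2): 0.40 vs {0.44, 0.25, 0.20, 0.30, 0.18, 0.25} → fail.
1 of 4 fail.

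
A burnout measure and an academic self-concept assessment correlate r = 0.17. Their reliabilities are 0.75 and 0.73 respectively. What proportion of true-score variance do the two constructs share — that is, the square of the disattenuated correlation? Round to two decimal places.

Disattenuated r = 0.17 / √(0.75 × 0.73) = 0.17 / 0.7399 = 0.2298.
Shared true-score variance = 0.2298² = 0.0528 ≈ 0.05.

0.05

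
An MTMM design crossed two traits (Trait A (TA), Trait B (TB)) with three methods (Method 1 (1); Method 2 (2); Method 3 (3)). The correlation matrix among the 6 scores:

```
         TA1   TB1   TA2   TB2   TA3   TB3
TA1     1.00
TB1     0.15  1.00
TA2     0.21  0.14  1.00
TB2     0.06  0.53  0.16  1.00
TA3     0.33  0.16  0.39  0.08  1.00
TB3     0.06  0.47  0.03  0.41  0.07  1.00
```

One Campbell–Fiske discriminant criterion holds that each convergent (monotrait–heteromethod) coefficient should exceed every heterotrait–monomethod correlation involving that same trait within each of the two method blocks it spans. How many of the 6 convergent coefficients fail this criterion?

Convergent coefficients and their comparison sets:
TA (methods 1·2): 0.21 vs {0.15, 0.16} → pass.
TA (methods 1·3): 0.33 vs {0.15, 0.07} → pass.
TA (methods 2·3): 0.39 vs {0.16, 0.07} → pass.
TB (methods 1·2): 0.53 vs {0.15, 0.16} → pass.
TB (methods 1·3): 0.47 vs {0.15, 0.07} → pass.
TB (methods 2·3): 0.41 vs {0.16, 0.07} → pass.
0 of 6 fail.

0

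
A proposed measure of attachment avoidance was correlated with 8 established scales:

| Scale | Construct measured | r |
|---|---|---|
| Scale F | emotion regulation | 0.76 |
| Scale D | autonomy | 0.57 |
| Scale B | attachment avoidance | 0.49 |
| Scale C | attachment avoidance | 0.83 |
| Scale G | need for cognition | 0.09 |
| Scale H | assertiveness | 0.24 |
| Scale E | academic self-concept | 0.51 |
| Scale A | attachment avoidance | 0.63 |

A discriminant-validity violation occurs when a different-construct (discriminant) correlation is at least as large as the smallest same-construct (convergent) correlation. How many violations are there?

Convergent (same construct = attachment avoidance): Scale B, Scale C, Scale A.
Smallest convergent = 0.49. Discriminant values: 0.76, 0.57, 0.09, 0.24, 0.51; count ≥ 0.49 → 3.

3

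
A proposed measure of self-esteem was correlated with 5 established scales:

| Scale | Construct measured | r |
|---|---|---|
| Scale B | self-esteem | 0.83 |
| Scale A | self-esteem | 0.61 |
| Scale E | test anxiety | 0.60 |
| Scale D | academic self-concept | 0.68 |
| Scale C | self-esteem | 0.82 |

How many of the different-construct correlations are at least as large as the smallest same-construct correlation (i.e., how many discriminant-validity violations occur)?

Convergent (same construct = self-esteem): Scale B, Scale A, Scale C.
Smallest convergent = 0.61. Discriminant values: 0.60, 0.68; count ≥ 0.61 → 1.

1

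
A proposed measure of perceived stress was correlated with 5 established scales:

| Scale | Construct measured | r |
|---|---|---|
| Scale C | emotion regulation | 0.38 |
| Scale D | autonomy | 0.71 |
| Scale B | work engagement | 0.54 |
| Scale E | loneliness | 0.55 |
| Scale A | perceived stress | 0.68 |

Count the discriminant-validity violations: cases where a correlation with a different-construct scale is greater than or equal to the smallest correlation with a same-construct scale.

1

Convergent (same construct = perceived stress): Scale A.
Smallest convergent = 0.68. Discriminant values: 0.38, 0.71, 0.54, 0.55; count ≥ 0.68 → 1.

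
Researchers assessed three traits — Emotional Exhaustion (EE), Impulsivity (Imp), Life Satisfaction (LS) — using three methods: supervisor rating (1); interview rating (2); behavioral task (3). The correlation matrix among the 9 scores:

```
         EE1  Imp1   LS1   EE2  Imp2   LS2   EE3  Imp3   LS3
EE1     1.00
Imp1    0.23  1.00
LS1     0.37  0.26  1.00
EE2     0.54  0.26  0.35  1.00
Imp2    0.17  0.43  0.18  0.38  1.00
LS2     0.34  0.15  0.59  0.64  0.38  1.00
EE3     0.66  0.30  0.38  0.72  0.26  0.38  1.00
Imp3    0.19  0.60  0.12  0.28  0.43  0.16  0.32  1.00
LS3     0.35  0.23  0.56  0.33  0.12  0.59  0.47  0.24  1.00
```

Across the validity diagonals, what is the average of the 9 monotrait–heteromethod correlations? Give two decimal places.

0.57

Convergent values: 0.54, 0.66, 0.72, 0.43, 0.60, 0.43, 0.59, 0.56, 0.59; mean = 5.12/9 = 0.57.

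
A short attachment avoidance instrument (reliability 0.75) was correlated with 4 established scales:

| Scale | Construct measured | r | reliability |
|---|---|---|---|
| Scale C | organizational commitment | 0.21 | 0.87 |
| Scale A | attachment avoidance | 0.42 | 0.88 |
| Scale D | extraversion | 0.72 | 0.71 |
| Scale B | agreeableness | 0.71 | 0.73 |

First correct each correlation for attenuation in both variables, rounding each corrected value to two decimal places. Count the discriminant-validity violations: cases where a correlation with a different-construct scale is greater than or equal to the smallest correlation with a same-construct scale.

Disattenuated r (r / √(r_scale · r_new)):
  Scale C (disc): 0.21 / √(0.87·0.75) = 0.26
  Scale A (conv): 0.42 / √(0.88·0.75) = 0.52
  Scale D (disc): 0.72 / √(0.71·0.75) = 0.99
  Scale B (disc): 0.71 / √(0.73·0.75) = 0.96
Smallest convergent = 0.52. Discriminant values: 0.26, 0.99, 0.96; count ≥ 0.52 → 2.

2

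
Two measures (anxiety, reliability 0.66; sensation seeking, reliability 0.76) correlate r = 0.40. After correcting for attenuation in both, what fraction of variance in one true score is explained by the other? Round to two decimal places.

Disattenuated r = 0.40 / √(0.66 × 0.76) = 0.40 / 0.7082 = 0.5648.
Shared true-score variance = 0.5648² = 0.3190 ≈ 0.32.

0.32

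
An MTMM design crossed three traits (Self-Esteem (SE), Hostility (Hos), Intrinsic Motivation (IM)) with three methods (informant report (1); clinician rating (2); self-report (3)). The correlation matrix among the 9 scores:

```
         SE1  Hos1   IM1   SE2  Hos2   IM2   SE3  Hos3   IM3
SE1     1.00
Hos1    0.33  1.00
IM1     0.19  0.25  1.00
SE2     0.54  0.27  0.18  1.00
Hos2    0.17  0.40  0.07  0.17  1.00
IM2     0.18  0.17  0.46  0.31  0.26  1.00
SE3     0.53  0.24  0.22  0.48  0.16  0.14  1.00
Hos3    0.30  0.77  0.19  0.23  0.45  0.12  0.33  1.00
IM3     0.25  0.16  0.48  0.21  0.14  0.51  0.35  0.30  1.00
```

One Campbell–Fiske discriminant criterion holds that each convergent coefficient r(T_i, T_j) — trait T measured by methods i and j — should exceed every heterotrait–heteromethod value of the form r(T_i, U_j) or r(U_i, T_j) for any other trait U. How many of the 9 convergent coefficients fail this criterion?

0

Checking each validity diagonal entry against its comparison values:
SE (methods 1·2): 0.54 vs {0.17, 0.27, 0.18, 0.18} → pass.
SE (methods 1·3): 0.53 vs {0.30, 0.24, 0.25, 0.22} → pass.
SE (methods 2·3): 0.48 vs {0.23, 0.16, 0.21, 0.14} → pass.
Hos (methods 1·2): 0.40 vs {0.27, 0.17, 0.17, 0.07} → pass.
Hos (methods 1·3): 0.77 vs {0.24, 0.30, 0.16, 0.19} → pass.
Hos (methods 2·3): 0.45 vs {0.16, 0.23, 0.14, 0.12} → pass.
IM (methods 1·2): 0.46 vs {0.18, 0.18, 0.07, 0.17} → pass.
IM (methods 1·3): 0.48 vs {0.22, 0.25, 0.19, 0.16} → pass.
IM (methods 2·3): 0.51 vs {0.14, 0.21, 0.12, 0.14} → pass.
0 of 9 fail.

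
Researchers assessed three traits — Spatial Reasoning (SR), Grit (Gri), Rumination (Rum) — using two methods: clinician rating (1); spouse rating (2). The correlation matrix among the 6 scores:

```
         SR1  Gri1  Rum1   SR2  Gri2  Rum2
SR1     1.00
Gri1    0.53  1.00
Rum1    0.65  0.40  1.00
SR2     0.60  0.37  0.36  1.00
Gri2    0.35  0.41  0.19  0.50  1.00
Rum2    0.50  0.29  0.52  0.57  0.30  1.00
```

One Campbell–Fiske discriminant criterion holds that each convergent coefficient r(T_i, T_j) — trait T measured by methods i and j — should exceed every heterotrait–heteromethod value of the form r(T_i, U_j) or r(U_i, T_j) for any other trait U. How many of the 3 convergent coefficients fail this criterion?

Each convergent coefficient versus the relevant comparison correlations:
SR (methods 1·2): 0.60 vs {0.35, 0.37, 0.50, 0.36} → pass.
Gri (methods 1·2): 0.41 vs {0.37, 0.35, 0.29, 0.19} → pass.
Rum (methods 1·2): 0.52 vs {0.36, 0.50, 0.19, 0.29} → pass.
0 of 3 fail.

0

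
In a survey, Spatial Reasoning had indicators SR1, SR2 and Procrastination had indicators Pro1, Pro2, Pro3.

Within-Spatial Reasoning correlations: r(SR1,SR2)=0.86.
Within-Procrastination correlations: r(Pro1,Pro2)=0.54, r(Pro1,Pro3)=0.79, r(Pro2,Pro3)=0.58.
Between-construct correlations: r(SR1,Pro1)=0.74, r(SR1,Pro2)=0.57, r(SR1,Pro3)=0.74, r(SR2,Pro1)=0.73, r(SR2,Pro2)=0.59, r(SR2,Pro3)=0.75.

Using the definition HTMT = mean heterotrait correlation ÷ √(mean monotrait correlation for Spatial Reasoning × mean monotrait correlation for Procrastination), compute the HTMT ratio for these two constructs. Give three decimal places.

0.928

Between-construct mean = 4.12/6 = 0.6867.
Mean within-SR = 0.86/1 = 0.8600; mean within-Pro = 1.91/3 = 0.6367.
Geometric mean = √(0.8600 × 0.6367) = 0.7400.
HTMT = 0.6867 / 0.7400 = 0.928.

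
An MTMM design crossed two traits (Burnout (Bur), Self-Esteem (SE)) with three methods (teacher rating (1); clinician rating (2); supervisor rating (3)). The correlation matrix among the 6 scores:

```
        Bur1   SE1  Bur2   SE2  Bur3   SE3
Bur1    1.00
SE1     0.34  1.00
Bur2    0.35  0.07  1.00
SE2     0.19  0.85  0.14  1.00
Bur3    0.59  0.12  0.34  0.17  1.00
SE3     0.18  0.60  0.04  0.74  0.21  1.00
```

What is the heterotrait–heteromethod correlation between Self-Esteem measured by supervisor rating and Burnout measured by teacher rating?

0.18

Different traits and methods: r(SE3, Bur1) = 0.18.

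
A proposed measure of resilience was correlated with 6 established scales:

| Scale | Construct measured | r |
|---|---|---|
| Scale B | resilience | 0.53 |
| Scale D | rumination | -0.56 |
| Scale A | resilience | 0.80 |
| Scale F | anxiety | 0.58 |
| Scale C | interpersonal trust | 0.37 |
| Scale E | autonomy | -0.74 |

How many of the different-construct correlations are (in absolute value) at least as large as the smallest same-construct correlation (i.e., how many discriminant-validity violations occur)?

3

Convergent (same construct = resilience): Scale B, Scale A.
Smallest convergent = 0.53. Discriminant |r|: 0.56, 0.58, 0.37, 0.74; count ≥ 0.53 → 3.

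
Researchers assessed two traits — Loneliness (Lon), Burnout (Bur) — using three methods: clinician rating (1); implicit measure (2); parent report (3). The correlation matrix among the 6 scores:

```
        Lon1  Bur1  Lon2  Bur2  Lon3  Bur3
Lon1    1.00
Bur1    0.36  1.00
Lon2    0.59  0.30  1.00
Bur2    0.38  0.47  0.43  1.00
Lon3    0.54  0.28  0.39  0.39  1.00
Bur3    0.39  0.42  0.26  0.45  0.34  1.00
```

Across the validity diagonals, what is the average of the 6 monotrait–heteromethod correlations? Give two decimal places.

Convergent values: 0.59, 0.54, 0.39, 0.47, 0.42, 0.45; mean = 2.86/6 = 0.48.

0.48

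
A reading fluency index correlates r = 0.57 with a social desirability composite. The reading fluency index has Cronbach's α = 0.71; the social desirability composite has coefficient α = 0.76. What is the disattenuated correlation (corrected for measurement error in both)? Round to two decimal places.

0.78

r_true = r_obs / √(r_xx · r_yy) = 0.57 / √(0.71 × 0.76) = 0.57 / √0.5396 = 0.57 / 0.7346 ≈ 0.78.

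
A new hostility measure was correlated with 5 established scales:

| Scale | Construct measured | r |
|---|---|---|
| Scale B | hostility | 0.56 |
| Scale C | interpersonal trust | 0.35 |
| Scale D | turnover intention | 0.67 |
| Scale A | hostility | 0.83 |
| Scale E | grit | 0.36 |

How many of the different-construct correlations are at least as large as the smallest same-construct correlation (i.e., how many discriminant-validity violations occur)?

Convergent (same construct = hostility): Scale B, Scale A.
Smallest convergent = 0.56. Discriminant values: 0.35, 0.67, 0.36; count ≥ 0.56 → 1.

1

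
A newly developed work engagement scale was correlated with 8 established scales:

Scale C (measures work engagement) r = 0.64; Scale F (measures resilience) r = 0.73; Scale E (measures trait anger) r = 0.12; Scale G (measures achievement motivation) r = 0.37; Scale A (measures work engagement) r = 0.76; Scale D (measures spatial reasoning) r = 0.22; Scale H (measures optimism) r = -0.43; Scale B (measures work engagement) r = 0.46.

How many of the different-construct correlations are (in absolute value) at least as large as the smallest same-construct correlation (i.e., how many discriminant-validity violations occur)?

Convergent (same construct = work engagement): Scale C, Scale A, Scale B.
Smallest convergent = 0.46. Discriminant |r|: 0.73, 0.12, 0.37, 0.22, 0.43; count ≥ 0.46 → 1.

1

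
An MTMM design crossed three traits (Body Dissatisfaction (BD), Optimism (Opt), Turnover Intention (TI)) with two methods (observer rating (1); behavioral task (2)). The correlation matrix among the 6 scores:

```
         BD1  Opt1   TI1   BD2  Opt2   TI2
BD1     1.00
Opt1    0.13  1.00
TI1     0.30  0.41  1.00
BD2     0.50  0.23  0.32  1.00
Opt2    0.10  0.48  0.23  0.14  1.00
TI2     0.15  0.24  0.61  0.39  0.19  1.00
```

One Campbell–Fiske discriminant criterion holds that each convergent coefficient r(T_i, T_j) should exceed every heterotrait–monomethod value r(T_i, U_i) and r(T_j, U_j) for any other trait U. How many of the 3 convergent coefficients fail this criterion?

Convergent coefficients and their comparison sets:
BD (methods 1·2): 0.50 vs {0.13, 0.14, 0.30, 0.39} → pass.
Opt (methods 1·2): 0.48 vs {0.13, 0.14, 0.41, 0.19} → pass.
TI (methods 1·2): 0.61 vs {0.30, 0.39, 0.41, 0.19} → pass.
0 of 3 fail.

0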